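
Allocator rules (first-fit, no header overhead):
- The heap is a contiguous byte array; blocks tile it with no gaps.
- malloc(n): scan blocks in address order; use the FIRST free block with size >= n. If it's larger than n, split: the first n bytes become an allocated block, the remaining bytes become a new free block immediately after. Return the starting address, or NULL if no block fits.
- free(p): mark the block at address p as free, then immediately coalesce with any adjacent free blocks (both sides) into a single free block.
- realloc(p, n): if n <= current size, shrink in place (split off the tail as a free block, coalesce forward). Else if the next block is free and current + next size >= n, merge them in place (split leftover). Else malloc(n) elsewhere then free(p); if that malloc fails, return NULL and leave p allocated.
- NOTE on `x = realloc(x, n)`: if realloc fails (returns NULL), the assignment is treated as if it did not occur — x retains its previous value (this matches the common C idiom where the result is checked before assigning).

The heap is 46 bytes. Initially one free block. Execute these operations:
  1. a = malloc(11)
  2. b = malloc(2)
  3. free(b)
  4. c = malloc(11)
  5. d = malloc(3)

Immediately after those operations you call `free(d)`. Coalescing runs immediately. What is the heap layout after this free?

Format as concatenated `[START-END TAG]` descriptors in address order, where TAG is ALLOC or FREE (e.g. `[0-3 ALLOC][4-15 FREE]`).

Answer: [0-10 ALLOC][11-21 ALLOC][22-45 FREE]

Derivation:
Op 1: a = malloc(11) -> a = 0; heap: [0-10 ALLOC][11-45 FREE]
Op 2: b = malloc(2) -> b = 11; heap: [0-10 ALLOC][11-12 ALLOC][13-45 FREE]
Op 3: free(b) -> (freed b); heap: [0-10 ALLOC][11-45 FREE]
Op 4: c = malloc(11) -> c = 11; heap: [0-10 ALLOC][11-21 ALLOC][22-45 FREE]
Op 5: d = malloc(3) -> d = 22; heap: [0-10 ALLOC][11-21 ALLOC][22-24 ALLOC][25-45 FREE]
free(d): d = 22 -> block [22-24 ALLOC]; mark free, coalesce with adjacent free neighbors -> [0-10 ALLOC][11-21 ALLOC][22-45 FREE]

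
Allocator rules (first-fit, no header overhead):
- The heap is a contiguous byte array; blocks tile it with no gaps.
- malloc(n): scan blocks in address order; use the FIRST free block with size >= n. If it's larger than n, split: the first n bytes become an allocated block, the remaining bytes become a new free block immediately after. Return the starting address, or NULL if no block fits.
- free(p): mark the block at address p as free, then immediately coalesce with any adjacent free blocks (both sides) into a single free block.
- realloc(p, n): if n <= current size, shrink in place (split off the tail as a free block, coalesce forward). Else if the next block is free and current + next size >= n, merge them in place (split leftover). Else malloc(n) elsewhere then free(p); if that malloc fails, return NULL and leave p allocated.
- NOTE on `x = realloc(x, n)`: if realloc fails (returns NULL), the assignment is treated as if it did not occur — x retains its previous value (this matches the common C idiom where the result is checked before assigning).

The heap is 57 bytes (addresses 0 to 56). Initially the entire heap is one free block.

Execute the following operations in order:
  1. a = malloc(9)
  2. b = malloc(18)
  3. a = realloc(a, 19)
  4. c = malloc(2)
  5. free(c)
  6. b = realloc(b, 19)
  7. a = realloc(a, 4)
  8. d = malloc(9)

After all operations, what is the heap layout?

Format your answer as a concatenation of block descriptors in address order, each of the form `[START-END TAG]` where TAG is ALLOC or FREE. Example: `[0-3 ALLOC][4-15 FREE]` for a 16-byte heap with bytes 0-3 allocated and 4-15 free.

Answer: [0-8 ALLOC][9-26 ALLOC][27-30 ALLOC][31-56 FREE]

Derivation:
Op 1: a = malloc(9) -> a = 0; heap: [0-8 ALLOC][9-56 FREE]
Op 2: b = malloc(18) -> b = 9; heap: [0-8 ALLOC][9-26 ALLOC][27-56 FREE]
Op 3: a = realloc(a, 19) -> a = 27; heap: [0-8 FREE][9-26 ALLOC][27-45 ALLOC][46-56 FREE]
Op 4: c = malloc(2) -> c = 0; heap: [0-1 ALLOC][2-8 FREE][9-26 ALLOC][27-45 ALLOC][46-56 FREE]
Op 5: free(c) -> (freed c); heap: [0-8 FREE][9-26 ALLOC][27-45 ALLOC][46-56 FREE]
Op 6: b = realloc(b, 19) -> NULL (b unchanged); heap: [0-8 FREE][9-26 ALLOC][27-45 ALLOC][46-56 FREE]
Op 7: a = realloc(a, 4) -> a = 27; heap: [0-8 FREE][9-26 ALLOC][27-30 ALLOC][31-56 FREE]
Op 8: d = malloc(9) -> d = 0; heap: [0-8 ALLOC][9-26 ALLOC][27-30 ALLOC][31-56 FREE]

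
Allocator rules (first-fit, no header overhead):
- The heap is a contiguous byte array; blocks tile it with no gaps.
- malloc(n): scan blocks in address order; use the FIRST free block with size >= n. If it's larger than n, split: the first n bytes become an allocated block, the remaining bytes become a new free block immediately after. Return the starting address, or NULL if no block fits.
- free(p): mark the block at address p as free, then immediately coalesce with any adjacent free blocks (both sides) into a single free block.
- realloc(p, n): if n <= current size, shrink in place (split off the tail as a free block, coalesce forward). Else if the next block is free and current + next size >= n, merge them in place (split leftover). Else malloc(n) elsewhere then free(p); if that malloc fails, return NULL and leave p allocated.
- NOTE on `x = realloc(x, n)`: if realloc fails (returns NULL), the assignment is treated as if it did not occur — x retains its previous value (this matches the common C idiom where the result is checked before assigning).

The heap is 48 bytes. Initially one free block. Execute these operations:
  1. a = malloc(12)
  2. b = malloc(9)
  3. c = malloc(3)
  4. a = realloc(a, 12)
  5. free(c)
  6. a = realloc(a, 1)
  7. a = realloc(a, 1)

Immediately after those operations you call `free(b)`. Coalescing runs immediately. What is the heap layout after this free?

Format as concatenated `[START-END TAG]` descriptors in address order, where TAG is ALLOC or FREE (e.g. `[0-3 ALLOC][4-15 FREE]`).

Answer: [0-0 ALLOC][1-47 FREE]

Derivation:
Op 1: a = malloc(12) -> a = 0; heap: [0-11 ALLOC][12-47 FREE]
Op 2: b = malloc(9) -> b = 12; heap: [0-11 ALLOC][12-20 ALLOC][21-47 FREE]
Op 3: c = malloc(3) -> c = 21; heap: [0-11 ALLOC][12-20 ALLOC][21-23 ALLOC][24-47 FREE]
Op 4: a = realloc(a, 12) -> a = 0; heap: [0-11 ALLOC][12-20 ALLOC][21-23 ALLOC][24-47 FREE]
Op 5: free(c) -> (freed c); heap: [0-11 ALLOC][12-20 ALLOC][21-47 FREE]
Op 6: a = realloc(a, 1) -> a = 0; heap: [0-0 ALLOC][1-11 FREE][12-20 ALLOC][21-47 FREE]
Op 7: a = realloc(a, 1) -> a = 0; heap: [0-0 ALLOC][1-11 FREE][12-20 ALLOC][21-47 FREE]
free(b): b = 12 -> block [12-20 ALLOC]; mark free, coalesce with adjacent free neighbors -> [0-0 ALLOC][1-47 FREE]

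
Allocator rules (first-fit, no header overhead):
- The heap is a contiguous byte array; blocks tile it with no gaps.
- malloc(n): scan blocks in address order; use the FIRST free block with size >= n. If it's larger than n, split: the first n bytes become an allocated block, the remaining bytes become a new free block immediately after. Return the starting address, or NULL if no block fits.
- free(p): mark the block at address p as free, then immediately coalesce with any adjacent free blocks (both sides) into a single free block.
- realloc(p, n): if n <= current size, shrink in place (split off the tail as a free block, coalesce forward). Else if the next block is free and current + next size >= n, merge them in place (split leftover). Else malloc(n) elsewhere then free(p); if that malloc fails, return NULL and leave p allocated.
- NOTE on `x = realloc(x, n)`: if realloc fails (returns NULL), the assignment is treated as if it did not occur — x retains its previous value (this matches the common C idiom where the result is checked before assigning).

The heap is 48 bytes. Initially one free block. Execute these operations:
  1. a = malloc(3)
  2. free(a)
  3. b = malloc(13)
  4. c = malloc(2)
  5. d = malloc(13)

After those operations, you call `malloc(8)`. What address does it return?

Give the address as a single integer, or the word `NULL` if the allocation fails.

Answer: 28

Derivation:
Op 1: a = malloc(3) -> a = 0; heap: [0-2 ALLOC][3-47 FREE]
Op 2: free(a) -> (freed a); heap: [0-47 FREE]
Op 3: b = malloc(13) -> b = 0; heap: [0-12 ALLOC][13-47 FREE]
Op 4: c = malloc(2) -> c = 13; heap: [0-12 ALLOC][13-14 ALLOC][15-47 FREE]
Op 5: d = malloc(13) -> d = 15; heap: [0-12 ALLOC][13-14 ALLOC][15-27 ALLOC][28-47 FREE]
malloc(8): first-fit scan over [0-12 ALLOC][13-14 ALLOC][15-27 ALLOC][28-47 FREE] -> 28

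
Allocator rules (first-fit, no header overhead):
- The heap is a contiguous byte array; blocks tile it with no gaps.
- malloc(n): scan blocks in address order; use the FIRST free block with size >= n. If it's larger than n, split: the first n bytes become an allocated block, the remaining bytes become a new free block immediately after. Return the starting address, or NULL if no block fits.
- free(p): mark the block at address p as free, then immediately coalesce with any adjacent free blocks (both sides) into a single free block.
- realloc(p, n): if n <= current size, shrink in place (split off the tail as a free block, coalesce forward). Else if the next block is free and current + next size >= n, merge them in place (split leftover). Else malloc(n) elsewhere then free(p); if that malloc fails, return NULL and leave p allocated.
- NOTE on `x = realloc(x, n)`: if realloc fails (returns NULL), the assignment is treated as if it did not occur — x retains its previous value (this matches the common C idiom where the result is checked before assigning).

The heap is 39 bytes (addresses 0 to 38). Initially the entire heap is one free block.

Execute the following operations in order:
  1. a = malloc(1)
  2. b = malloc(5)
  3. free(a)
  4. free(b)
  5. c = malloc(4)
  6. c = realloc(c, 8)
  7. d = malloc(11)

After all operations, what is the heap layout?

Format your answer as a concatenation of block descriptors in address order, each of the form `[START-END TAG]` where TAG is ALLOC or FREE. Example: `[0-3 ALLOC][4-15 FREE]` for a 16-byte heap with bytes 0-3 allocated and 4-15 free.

Op 1: a = malloc(1) -> a = 0; heap: [0-0 ALLOC][1-38 FREE]
Op 2: b = malloc(5) -> b = 1; heap: [0-0 ALLOC][1-5 ALLOC][6-38 FREE]
Op 3: free(a) -> (freed a); heap: [0-0 FREE][1-5 ALLOC][6-38 FREE]
Op 4: free(b) -> (freed b); heap: [0-38 FREE]
Op 5: c = malloc(4) -> c = 0; heap: [0-3 ALLOC][4-38 FREE]
Op 6: c = realloc(c, 8) -> c = 0; heap: [0-7 ALLOC][8-38 FREE]
Op 7: d = malloc(11) -> d = 8; heap: [0-7 ALLOC][8-18 ALLOC][19-38 FREE]

Answer: [0-7 ALLOC][8-18 ALLOC][19-38 FREE]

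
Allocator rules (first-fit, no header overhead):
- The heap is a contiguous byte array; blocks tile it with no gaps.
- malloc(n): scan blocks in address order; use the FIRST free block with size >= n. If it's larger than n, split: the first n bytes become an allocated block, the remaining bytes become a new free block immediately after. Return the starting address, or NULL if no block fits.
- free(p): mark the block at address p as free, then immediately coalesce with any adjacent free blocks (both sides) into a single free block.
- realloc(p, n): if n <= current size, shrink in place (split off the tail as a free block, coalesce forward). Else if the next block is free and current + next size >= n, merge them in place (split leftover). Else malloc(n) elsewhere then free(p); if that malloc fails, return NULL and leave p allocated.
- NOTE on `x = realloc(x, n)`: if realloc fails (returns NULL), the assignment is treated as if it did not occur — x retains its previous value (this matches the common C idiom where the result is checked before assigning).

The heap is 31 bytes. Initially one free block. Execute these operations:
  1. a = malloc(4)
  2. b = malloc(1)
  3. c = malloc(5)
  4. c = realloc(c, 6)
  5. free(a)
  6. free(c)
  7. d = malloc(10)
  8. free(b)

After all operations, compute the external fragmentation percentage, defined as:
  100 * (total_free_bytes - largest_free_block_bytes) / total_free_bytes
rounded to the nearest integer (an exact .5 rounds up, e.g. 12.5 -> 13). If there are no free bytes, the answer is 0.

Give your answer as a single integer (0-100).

Op 1: a = malloc(4) -> a = 0; heap: [0-3 ALLOC][4-30 FREE]
Op 2: b = malloc(1) -> b = 4; heap: [0-3 ALLOC][4-4 ALLOC][5-30 FREE]
Op 3: c = malloc(5) -> c = 5; heap: [0-3 ALLOC][4-4 ALLOC][5-9 ALLOC][10-30 FREE]
Op 4: c = realloc(c, 6) -> c = 5; heap: [0-3 ALLOC][4-4 ALLOC][5-10 ALLOC][11-30 FREE]
Op 5: free(a) -> (freed a); heap: [0-3 FREE][4-4 ALLOC][5-10 ALLOC][11-30 FREE]
Op 6: free(c) -> (freed c); heap: [0-3 FREE][4-4 ALLOC][5-30 FREE]
Op 7: d = malloc(10) -> d = 5; heap: [0-3 FREE][4-4 ALLOC][5-14 ALLOC][15-30 FREE]
Op 8: free(b) -> (freed b); heap: [0-4 FREE][5-14 ALLOC][15-30 FREE]
Free blocks: [5 16] total_free=21 largest=16 -> 100*(21-16)/21 = 500/21 ≈ 23.810 -> rounds to 24

Answer: 24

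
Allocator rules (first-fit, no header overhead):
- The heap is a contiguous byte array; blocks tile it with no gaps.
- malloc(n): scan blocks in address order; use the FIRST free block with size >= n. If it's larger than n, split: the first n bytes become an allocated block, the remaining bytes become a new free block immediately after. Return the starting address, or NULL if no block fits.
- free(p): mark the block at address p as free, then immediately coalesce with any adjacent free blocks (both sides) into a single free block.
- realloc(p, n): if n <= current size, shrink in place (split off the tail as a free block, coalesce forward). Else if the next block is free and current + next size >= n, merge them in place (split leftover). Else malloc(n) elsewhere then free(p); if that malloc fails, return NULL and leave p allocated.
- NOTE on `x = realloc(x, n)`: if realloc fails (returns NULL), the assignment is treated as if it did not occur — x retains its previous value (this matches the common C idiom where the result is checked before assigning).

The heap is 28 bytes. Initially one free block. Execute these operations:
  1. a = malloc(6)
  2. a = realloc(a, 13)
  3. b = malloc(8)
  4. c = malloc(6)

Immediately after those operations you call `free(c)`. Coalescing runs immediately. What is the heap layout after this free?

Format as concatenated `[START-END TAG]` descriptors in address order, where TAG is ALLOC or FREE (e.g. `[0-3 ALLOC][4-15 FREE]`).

Answer: [0-12 ALLOC][13-20 ALLOC][21-27 FREE]

Derivation:
Op 1: a = malloc(6) -> a = 0; heap: [0-5 ALLOC][6-27 FREE]
Op 2: a = realloc(a, 13) -> a = 0; heap: [0-12 ALLOC][13-27 FREE]
Op 3: b = malloc(8) -> b = 13; heap: [0-12 ALLOC][13-20 ALLOC][21-27 FREE]
Op 4: c = malloc(6) -> c = 21; heap: [0-12 ALLOC][13-20 ALLOC][21-26 ALLOC][27-27 FREE]
free(c): c = 21 -> block [21-26 ALLOC]; mark free, coalesce with adjacent free neighbors -> [0-12 ALLOC][13-20 ALLOC][21-27 FREE]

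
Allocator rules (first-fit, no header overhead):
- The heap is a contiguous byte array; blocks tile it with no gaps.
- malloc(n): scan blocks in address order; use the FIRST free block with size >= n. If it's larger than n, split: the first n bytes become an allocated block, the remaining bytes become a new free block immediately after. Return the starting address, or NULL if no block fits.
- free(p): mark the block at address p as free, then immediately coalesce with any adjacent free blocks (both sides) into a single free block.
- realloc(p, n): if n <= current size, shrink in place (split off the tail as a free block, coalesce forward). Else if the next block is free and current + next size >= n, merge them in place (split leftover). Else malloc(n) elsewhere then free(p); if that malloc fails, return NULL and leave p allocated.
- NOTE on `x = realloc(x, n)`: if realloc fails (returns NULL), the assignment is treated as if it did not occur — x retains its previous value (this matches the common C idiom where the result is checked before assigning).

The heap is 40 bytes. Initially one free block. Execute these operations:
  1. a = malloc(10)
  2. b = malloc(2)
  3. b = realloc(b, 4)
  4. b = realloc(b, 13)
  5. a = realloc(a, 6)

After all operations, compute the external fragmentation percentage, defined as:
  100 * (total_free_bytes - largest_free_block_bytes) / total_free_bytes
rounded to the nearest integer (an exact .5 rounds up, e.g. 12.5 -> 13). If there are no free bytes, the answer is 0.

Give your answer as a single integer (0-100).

Op 1: a = malloc(10) -> a = 0; heap: [0-9 ALLOC][10-39 FREE]
Op 2: b = malloc(2) -> b = 10; heap: [0-9 ALLOC][10-11 ALLOC][12-39 FREE]
Op 3: b = realloc(b, 4) -> b = 10; heap: [0-9 ALLOC][10-13 ALLOC][14-39 FREE]
Op 4: b = realloc(b, 13) -> b = 10; heap: [0-9 ALLOC][10-22 ALLOC][23-39 FREE]
Op 5: a = realloc(a, 6) -> a = 0; heap: [0-5 ALLOC][6-9 FREE][10-22 ALLOC][23-39 FREE]
Free blocks: [4 17] total_free=21 largest=17 -> 100*(21-17)/21 = 400/21 ≈ 19.048 -> rounds to 19

Answer: 19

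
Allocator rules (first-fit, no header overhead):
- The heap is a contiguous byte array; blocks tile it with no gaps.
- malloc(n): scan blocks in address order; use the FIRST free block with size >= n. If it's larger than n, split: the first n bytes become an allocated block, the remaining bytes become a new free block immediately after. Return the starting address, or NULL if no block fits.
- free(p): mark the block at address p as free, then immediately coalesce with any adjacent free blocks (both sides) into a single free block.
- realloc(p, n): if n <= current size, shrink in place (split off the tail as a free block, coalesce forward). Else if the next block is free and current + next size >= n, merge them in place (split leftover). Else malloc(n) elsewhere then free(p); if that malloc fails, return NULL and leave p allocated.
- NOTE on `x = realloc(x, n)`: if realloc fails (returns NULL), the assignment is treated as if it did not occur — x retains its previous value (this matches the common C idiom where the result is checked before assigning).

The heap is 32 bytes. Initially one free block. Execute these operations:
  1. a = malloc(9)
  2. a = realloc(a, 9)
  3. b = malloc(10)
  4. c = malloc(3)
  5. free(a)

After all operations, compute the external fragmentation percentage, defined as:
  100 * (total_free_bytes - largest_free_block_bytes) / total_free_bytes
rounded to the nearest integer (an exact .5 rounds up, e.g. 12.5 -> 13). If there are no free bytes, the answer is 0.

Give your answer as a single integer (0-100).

Op 1: a = malloc(9) -> a = 0; heap: [0-8 ALLOC][9-31 FREE]
Op 2: a = realloc(a, 9) -> a = 0; heap: [0-8 ALLOC][9-31 FREE]
Op 3: b = malloc(10) -> b = 9; heap: [0-8 ALLOC][9-18 ALLOC][19-31 FREE]
Op 4: c = malloc(3) -> c = 19; heap: [0-8 ALLOC][9-18 ALLOC][19-21 ALLOC][22-31 FREE]
Op 5: free(a) -> (freed a); heap: [0-8 FREE][9-18 ALLOC][19-21 ALLOC][22-31 FREE]
Free blocks: [9 10] total_free=19 largest=10 -> 100*(19-10)/19 = 900/19 ≈ 47.368 -> rounds to 47

Answer: 47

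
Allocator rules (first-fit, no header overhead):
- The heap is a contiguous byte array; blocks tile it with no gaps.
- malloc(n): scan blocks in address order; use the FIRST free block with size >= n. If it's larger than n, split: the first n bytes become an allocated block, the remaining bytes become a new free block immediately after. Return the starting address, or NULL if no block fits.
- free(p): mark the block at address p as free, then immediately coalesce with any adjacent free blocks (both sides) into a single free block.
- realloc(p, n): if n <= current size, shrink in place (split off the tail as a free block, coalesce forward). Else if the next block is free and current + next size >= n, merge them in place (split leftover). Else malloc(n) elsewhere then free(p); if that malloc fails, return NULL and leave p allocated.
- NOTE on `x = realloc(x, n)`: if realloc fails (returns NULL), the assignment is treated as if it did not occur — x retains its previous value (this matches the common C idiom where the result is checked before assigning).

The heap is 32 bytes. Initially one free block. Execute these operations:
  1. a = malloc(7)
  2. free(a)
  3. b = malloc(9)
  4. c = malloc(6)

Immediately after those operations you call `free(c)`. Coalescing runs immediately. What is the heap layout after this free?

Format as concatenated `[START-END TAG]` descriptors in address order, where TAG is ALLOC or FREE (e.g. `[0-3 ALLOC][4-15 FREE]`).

Op 1: a = malloc(7) -> a = 0; heap: [0-6 ALLOC][7-31 FREE]
Op 2: free(a) -> (freed a); heap: [0-31 FREE]
Op 3: b = malloc(9) -> b = 0; heap: [0-8 ALLOC][9-31 FREE]
Op 4: c = malloc(6) -> c = 9; heap: [0-8 ALLOC][9-14 ALLOC][15-31 FREE]
free(c): c = 9 -> block [9-14 ALLOC]; mark free, coalesce with adjacent free neighbors -> [0-8 ALLOC][9-31 FREE]

Answer: [0-8 ALLOC][9-31 FREE]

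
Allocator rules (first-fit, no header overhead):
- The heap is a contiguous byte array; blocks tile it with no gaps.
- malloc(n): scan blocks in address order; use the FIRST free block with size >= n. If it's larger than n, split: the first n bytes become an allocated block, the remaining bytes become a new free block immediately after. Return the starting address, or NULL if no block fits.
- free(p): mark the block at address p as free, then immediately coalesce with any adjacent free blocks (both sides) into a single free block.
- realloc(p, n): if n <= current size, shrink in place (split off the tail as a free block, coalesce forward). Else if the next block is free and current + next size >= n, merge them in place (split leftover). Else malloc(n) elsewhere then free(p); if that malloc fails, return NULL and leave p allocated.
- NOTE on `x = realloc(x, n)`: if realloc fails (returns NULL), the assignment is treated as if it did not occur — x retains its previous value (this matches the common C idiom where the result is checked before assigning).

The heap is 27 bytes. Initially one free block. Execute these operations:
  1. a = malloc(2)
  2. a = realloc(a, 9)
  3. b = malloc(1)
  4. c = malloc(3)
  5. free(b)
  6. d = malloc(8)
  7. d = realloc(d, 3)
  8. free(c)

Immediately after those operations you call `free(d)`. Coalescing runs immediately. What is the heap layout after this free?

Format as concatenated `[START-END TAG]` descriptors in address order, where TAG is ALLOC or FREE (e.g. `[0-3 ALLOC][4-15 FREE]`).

Op 1: a = malloc(2) -> a = 0; heap: [0-1 ALLOC][2-26 FREE]
Op 2: a = realloc(a, 9) -> a = 0; heap: [0-8 ALLOC][9-26 FREE]
Op 3: b = malloc(1) -> b = 9; heap: [0-8 ALLOC][9-9 ALLOC][10-26 FREE]
Op 4: c = malloc(3) -> c = 10; heap: [0-8 ALLOC][9-9 ALLOC][10-12 ALLOC][13-26 FREE]
Op 5: free(b) -> (freed b); heap: [0-8 ALLOC][9-9 FREE][10-12 ALLOC][13-26 FREE]
Op 6: d = malloc(8) -> d = 13; heap: [0-8 ALLOC][9-9 FREE][10-12 ALLOC][13-20 ALLOC][21-26 FREE]
Op 7: d = realloc(d, 3) -> d = 13; heap: [0-8 ALLOC][9-9 FREE][10-12 ALLOC][13-15 ALLOC][16-26 FREE]
Op 8: free(c) -> (freed c); heap: [0-8 ALLOC][9-12 FREE][13-15 ALLOC][16-26 FREE]
free(d): d = 13 -> block [13-15 ALLOC]; mark free, coalesce with adjacent free neighbors -> [0-8 ALLOC][9-26 FREE]

Answer: [0-8 ALLOC][9-26 FREE]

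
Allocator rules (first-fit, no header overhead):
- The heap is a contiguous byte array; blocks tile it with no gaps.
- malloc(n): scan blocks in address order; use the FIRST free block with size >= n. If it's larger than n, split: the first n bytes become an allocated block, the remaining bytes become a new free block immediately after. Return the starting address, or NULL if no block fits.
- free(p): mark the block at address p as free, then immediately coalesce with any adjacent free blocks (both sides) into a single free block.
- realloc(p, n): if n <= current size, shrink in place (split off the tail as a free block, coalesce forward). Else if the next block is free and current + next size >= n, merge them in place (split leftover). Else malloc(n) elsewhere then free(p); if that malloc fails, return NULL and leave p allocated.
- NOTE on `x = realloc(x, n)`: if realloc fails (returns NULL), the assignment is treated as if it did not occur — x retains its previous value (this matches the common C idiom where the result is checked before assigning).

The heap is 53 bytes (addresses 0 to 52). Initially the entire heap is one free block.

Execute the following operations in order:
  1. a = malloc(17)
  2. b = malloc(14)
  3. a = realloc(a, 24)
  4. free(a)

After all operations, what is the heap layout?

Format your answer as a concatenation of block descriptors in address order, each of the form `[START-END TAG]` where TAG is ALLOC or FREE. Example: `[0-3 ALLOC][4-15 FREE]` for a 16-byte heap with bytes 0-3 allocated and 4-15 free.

Answer: [0-16 FREE][17-30 ALLOC][31-52 FREE]

Derivation:
Op 1: a = malloc(17) -> a = 0; heap: [0-16 ALLOC][17-52 FREE]
Op 2: b = malloc(14) -> b = 17; heap: [0-16 ALLOC][17-30 ALLOC][31-52 FREE]
Op 3: a = realloc(a, 24) -> NULL (a unchanged); heap: [0-16 ALLOC][17-30 ALLOC][31-52 FREE]
Op 4: free(a) -> (freed a); heap: [0-16 FREE][17-30 ALLOC][31-52 FREE]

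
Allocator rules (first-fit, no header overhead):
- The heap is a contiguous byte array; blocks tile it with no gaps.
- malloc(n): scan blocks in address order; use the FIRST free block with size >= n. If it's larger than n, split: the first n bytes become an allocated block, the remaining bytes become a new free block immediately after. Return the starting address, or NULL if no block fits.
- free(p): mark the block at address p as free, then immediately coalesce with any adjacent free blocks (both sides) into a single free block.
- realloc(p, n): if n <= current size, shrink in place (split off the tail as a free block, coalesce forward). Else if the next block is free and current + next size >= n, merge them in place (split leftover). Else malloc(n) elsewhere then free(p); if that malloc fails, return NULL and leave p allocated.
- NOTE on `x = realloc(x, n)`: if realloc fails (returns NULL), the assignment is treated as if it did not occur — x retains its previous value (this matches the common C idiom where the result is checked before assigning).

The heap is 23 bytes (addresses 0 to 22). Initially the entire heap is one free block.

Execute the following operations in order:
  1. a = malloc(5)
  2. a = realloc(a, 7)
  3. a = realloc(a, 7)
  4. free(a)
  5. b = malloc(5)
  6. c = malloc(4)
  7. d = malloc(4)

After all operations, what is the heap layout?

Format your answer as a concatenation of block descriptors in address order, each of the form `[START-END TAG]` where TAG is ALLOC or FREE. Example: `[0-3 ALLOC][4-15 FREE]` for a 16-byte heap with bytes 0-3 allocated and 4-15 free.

Op 1: a = malloc(5) -> a = 0; heap: [0-4 ALLOC][5-22 FREE]
Op 2: a = realloc(a, 7) -> a = 0; heap: [0-6 ALLOC][7-22 FREE]
Op 3: a = realloc(a, 7) -> a = 0; heap: [0-6 ALLOC][7-22 FREE]
Op 4: free(a) -> (freed a); heap: [0-22 FREE]
Op 5: b = malloc(5) -> b = 0; heap: [0-4 ALLOC][5-22 FREE]
Op 6: c = malloc(4) -> c = 5; heap: [0-4 ALLOC][5-8 ALLOC][9-22 FREE]
Op 7: d = malloc(4) -> d = 9; heap: [0-4 ALLOC][5-8 ALLOC][9-12 ALLOC][13-22 FREE]

Answer: [0-4 ALLOC][5-8 ALLOC][9-12 ALLOC][13-22 FREE]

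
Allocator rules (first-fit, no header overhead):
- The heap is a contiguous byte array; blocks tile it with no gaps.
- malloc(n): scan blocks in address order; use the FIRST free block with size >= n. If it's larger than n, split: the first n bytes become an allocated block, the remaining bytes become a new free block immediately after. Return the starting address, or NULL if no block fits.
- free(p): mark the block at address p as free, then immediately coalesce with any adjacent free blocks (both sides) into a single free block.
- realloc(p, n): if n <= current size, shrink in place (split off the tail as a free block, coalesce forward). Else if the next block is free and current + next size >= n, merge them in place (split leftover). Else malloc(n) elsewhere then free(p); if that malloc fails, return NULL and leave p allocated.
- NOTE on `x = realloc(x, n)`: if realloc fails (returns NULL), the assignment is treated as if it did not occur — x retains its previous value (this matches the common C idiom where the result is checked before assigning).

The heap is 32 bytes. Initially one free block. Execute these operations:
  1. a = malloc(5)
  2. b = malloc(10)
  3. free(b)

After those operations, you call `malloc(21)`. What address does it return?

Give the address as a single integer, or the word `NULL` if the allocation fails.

Answer: 5

Derivation:
Op 1: a = malloc(5) -> a = 0; heap: [0-4 ALLOC][5-31 FREE]
Op 2: b = malloc(10) -> b = 5; heap: [0-4 ALLOC][5-14 ALLOC][15-31 FREE]
Op 3: free(b) -> (freed b); heap: [0-4 ALLOC][5-31 FREE]
malloc(21): first-fit scan over [0-4 ALLOC][5-31 FREE] -> 5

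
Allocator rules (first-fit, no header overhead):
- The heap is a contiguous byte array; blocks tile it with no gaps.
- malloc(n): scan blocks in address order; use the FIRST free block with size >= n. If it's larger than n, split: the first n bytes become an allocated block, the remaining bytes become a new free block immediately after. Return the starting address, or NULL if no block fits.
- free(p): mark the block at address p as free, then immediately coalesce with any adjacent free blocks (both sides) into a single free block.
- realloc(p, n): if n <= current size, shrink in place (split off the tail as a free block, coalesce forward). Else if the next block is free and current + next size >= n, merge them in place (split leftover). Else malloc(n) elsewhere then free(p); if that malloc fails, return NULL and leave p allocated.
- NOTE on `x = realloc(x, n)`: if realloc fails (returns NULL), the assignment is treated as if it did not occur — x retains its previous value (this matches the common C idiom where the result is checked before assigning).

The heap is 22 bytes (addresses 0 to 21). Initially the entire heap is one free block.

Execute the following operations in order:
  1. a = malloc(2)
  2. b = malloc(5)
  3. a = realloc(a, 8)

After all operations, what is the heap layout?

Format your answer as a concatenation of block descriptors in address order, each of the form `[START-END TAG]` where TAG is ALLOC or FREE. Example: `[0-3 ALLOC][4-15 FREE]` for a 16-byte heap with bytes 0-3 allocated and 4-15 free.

Answer: [0-1 FREE][2-6 ALLOC][7-14 ALLOC][15-21 FREE]

Derivation:
Op 1: a = malloc(2) -> a = 0; heap: [0-1 ALLOC][2-21 FREE]
Op 2: b = malloc(5) -> b = 2; heap: [0-1 ALLOC][2-6 ALLOC][7-21 FREE]
Op 3: a = realloc(a, 8) -> a = 7; heap: [0-1 FREE][2-6 ALLOC][7-14 ALLOC][15-21 FREE]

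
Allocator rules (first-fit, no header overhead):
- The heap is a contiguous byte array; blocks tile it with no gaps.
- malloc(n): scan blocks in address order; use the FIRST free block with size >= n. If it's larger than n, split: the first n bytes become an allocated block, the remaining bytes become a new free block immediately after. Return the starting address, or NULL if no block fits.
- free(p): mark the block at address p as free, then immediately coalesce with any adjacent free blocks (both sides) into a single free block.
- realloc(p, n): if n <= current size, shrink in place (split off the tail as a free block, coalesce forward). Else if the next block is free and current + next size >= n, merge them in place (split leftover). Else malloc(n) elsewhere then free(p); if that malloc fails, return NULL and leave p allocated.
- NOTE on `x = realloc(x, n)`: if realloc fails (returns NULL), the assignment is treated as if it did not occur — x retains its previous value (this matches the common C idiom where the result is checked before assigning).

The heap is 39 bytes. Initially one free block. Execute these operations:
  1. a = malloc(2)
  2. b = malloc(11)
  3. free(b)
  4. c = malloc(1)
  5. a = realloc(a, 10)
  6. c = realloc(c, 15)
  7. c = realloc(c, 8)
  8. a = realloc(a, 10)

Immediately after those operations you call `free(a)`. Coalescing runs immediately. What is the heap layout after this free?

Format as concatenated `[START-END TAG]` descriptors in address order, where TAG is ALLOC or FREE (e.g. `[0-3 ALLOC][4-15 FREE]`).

Answer: [0-12 FREE][13-20 ALLOC][21-38 FREE]

Derivation:
Op 1: a = malloc(2) -> a = 0; heap: [0-1 ALLOC][2-38 FREE]
Op 2: b = malloc(11) -> b = 2; heap: [0-1 ALLOC][2-12 ALLOC][13-38 FREE]
Op 3: free(b) -> (freed b); heap: [0-1 ALLOC][2-38 FREE]
Op 4: c = malloc(1) -> c = 2; heap: [0-1 ALLOC][2-2 ALLOC][3-38 FREE]
Op 5: a = realloc(a, 10) -> a = 3; heap: [0-1 FREE][2-2 ALLOC][3-12 ALLOC][13-38 FREE]
Op 6: c = realloc(c, 15) -> c = 13; heap: [0-2 FREE][3-12 ALLOC][13-27 ALLOC][28-38 FREE]
Op 7: c = realloc(c, 8) -> c = 13; heap: [0-2 FREE][3-12 ALLOC][13-20 ALLOC][21-38 FREE]
Op 8: a = realloc(a, 10) -> a = 3; heap: [0-2 FREE][3-12 ALLOC][13-20 ALLOC][21-38 FREE]
free(a): a = 3 -> block [3-12 ALLOC]; mark free, coalesce with adjacent free neighbors -> [0-12 FREE][13-20 ALLOC][21-38 FREE]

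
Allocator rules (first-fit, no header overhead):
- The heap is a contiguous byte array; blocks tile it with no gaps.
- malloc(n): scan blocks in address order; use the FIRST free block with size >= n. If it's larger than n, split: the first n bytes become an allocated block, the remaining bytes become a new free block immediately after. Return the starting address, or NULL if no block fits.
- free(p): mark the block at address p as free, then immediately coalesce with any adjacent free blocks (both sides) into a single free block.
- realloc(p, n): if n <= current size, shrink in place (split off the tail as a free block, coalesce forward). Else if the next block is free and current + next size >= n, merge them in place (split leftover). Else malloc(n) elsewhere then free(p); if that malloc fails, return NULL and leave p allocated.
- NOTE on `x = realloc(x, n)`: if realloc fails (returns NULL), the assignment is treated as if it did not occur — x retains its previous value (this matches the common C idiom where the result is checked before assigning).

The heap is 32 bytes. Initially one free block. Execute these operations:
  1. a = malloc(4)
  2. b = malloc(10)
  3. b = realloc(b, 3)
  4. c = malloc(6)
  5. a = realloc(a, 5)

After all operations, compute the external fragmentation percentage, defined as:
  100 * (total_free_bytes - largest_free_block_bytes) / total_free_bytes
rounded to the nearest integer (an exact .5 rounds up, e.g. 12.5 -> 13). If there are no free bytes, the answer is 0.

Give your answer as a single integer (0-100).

Op 1: a = malloc(4) -> a = 0; heap: [0-3 ALLOC][4-31 FREE]
Op 2: b = malloc(10) -> b = 4; heap: [0-3 ALLOC][4-13 ALLOC][14-31 FREE]
Op 3: b = realloc(b, 3) -> b = 4; heap: [0-3 ALLOC][4-6 ALLOC][7-31 FREE]
Op 4: c = malloc(6) -> c = 7; heap: [0-3 ALLOC][4-6 ALLOC][7-12 ALLOC][13-31 FREE]
Op 5: a = realloc(a, 5) -> a = 13; heap: [0-3 FREE][4-6 ALLOC][7-12 ALLOC][13-17 ALLOC][18-31 FREE]
Free blocks: [4 14] total_free=18 largest=14 -> 100*(18-14)/18 = 400/18 ≈ 22.222 -> rounds to 22

Answer: 22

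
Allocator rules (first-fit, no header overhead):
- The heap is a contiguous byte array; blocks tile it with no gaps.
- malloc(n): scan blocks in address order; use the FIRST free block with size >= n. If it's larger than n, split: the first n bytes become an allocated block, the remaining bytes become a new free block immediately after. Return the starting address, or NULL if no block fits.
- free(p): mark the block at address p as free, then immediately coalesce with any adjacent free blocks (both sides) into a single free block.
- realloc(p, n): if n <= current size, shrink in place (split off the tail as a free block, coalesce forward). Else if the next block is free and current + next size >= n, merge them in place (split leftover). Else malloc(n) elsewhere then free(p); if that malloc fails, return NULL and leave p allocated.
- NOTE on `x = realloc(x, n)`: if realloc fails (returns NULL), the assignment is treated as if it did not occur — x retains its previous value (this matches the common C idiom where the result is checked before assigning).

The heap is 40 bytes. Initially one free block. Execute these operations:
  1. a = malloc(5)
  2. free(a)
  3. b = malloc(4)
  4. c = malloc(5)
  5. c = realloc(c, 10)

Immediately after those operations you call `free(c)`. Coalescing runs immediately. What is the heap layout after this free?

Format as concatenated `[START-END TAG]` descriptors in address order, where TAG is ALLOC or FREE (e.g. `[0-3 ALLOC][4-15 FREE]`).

Op 1: a = malloc(5) -> a = 0; heap: [0-4 ALLOC][5-39 FREE]
Op 2: free(a) -> (freed a); heap: [0-39 FREE]
Op 3: b = malloc(4) -> b = 0; heap: [0-3 ALLOC][4-39 FREE]
Op 4: c = malloc(5) -> c = 4; heap: [0-3 ALLOC][4-8 ALLOC][9-39 FREE]
Op 5: c = realloc(c, 10) -> c = 4; heap: [0-3 ALLOC][4-13 ALLOC][14-39 FREE]
free(c): c = 4 -> block [4-13 ALLOC]; mark free, coalesce with adjacent free neighbors -> [0-3 ALLOC][4-39 FREE]

Answer: [0-3 ALLOC][4-39 FREE]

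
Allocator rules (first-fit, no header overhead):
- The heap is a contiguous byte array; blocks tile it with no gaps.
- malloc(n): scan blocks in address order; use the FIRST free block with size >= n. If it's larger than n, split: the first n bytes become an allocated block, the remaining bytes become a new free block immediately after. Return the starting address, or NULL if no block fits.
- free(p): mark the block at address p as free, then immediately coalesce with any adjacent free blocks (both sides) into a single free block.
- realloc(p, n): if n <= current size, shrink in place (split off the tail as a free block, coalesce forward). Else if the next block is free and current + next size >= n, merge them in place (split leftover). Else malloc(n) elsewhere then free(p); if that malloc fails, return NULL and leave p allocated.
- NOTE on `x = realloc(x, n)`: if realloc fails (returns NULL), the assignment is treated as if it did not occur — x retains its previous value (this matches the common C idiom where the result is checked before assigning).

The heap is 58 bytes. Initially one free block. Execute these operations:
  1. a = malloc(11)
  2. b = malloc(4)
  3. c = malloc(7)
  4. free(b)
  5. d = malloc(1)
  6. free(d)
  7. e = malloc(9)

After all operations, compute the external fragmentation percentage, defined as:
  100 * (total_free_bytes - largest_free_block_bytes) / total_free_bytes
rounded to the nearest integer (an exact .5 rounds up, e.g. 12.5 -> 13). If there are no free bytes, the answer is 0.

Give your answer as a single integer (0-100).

Answer: 13

Derivation:
Op 1: a = malloc(11) -> a = 0; heap: [0-10 ALLOC][11-57 FREE]
Op 2: b = malloc(4) -> b = 11; heap: [0-10 ALLOC][11-14 ALLOC][15-57 FREE]
Op 3: c = malloc(7) -> c = 15; heap: [0-10 ALLOC][11-14 ALLOC][15-21 ALLOC][22-57 FREE]
Op 4: free(b) -> (freed b); heap: [0-10 ALLOC][11-14 FREE][15-21 ALLOC][22-57 FREE]
Op 5: d = malloc(1) -> d = 11; heap: [0-10 ALLOC][11-11 ALLOC][12-14 FREE][15-21 ALLOC][22-57 FREE]
Op 6: free(d) -> (freed d); heap: [0-10 ALLOC][11-14 FREE][15-21 ALLOC][22-57 FREE]
Op 7: e = malloc(9) -> e = 22; heap: [0-10 ALLOC][11-14 FREE][15-21 ALLOC][22-30 ALLOC][31-57 FREE]
Free blocks: [4 27] total_free=31 largest=27 -> 100*(31-27)/31 = 400/31 ≈ 12.903 -> rounds to 13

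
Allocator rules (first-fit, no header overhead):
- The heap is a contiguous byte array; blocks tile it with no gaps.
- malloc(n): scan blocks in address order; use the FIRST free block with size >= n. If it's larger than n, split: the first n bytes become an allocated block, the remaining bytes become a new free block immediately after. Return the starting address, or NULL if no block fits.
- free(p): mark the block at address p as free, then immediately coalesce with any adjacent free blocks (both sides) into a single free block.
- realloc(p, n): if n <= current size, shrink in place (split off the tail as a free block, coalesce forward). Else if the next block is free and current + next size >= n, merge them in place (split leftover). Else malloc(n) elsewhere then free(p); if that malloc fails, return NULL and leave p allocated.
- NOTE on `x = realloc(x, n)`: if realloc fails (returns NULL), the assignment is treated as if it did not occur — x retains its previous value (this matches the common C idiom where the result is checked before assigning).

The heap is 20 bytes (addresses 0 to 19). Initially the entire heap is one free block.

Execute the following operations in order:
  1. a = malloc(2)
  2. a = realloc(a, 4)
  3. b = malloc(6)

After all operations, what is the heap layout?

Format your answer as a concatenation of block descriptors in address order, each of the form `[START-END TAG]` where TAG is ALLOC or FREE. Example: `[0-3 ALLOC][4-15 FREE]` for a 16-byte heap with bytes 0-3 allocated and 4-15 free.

Answer: [0-3 ALLOC][4-9 ALLOC][10-19 FREE]

Derivation:
Op 1: a = malloc(2) -> a = 0; heap: [0-1 ALLOC][2-19 FREE]
Op 2: a = realloc(a, 4) -> a = 0; heap: [0-3 ALLOC][4-19 FREE]
Op 3: b = malloc(6) -> b = 4; heap: [0-3 ALLOC][4-9 ALLOC][10-19 FREE]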